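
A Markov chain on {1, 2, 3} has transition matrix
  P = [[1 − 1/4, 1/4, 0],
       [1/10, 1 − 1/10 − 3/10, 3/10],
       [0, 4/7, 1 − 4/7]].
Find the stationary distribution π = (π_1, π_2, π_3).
π = (16/77, 40/77, 3/11)

This is a birth-death chain on three states, which satisfies detailed balance: π_1 · P_{12} = π_2 · P_{21} and π_2 · P_{23} = π_3 · P_{32}.
From π_1 · 1/4 = π_2 · 1/10: π_2/π_1 = (1/4)/(1/10) = 5/2.
From π_2 · 3/10 = π_3 · 4/7: π_3/π_2 = (3/10)/(4/7) = 21/40.
Take π_1 proportional to 1; then unnormalized π = (1, 5/2, 21/16). Normalize by dividing by the sum 77/16:
  π = (16/77, 40/77, 3/11).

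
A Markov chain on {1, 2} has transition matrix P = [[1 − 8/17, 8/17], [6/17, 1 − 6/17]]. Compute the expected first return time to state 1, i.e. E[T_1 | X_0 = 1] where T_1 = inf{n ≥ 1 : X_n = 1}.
E[T_1 | X_0 = 1] = 1/π_1 = 7/3

For an irreducible recurrent Markov chain with stationary distribution π, E[T_i | X_0 = i] = 1/π_i (Kac's formula). Here π_1 = (6/17)/(8/17 + 6/17) = (6/17)/(14/17) = 3/7, so E[T_1 | X_0 = 1] = 1/π_1 = (8/17 + 6/17)/(6/17) = (14/17)/(6/17) = 7/3.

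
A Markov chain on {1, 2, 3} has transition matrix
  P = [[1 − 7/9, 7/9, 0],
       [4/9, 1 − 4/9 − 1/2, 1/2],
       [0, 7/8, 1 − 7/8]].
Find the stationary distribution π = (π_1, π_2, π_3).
π = (4/15, 7/15, 4/15)

This is a birth-death chain on three states, which satisfies detailed balance: π_1 · P_{12} = π_2 · P_{21} and π_2 · P_{23} = π_3 · P_{32}.
From π_1 · 7/9 = π_2 · 4/9: π_2/π_1 = (7/9)/(4/9) = 7/4.
From π_2 · 1/2 = π_3 · 7/8: π_3/π_2 = (1/2)/(7/8) = 4/7.
Take π_1 proportional to 1; then unnormalized π = (1, 7/4, 1). Normalize by dividing by the sum 15/4:
  π = (4/15, 7/15, 4/15).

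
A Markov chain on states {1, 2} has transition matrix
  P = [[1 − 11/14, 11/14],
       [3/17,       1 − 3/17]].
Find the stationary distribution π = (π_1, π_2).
π_1 = 42/229, π_2 = 187/229

Solve πP = π with π_1 + π_2 = 1. From πP = π: π_1 · (1 − 11/14) + π_2 · 3/17 = π_1 ⇒ π_2 · 3/17 = π_1 · 11/14 ⇒ π_2/π_1 = (11/14)/(3/17) = 187/42. Together with π_1 + π_2 = 1:
  π_1 = (3/17)/(11/14 + 3/17) = (3/17)/(229/238) = 42/229,
  π_2 = (11/14)/(11/14 + 3/17) = (11/14)/(229/238) = 187/229.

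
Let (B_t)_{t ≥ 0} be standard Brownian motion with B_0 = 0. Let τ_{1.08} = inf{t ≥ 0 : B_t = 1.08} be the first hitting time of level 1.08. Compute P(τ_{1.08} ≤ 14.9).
P(τ_{1.08} ≤ 14.9) = 2(1 − Φ(1.08/√14.9)) = 2(1 − Φ(0.2798)) ≈ 0.7796

By the reflection principle for standard BM, P(τ_b ≤ t) = 2 · P(B_t ≥ b). Since B_t ~ N(0, t), P(B_t ≥ 1.08) = 1 − Φ(1.08/√t) = 1 − Φ(1.08/√14.9) = 1 − Φ(0.2798) ≈ 0.38982. Doubling: P(τ_{1.08} ≤ 14.9) ≈ 2 · 0.38982 = 0.77964 ≈ 0.7796.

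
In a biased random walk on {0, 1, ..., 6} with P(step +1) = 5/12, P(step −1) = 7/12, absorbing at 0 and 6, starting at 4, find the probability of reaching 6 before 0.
P(hit 6 before 0) = (1 − (7/5)^4) / (1 − (7/5)^6) = 1850/4251

Let u_k denote P(reach 6 before 0 | start at k). Boundary: u_0 = 0, u_6 = 1. Recurrence: u_k = 5/12·u_{k+1} + 7/12·u_{k-1} for 1 ≤ k ≤ 5. Try u_k = A + B·r^k with r = q/p = (7/12)/(5/12) = 7/5. Substitution satisfies the recurrence; boundary conditions give:
  u_k = (1 − r^k) / (1 − r^N) = (1 − (7/5)^4) / (1 − (7/5)^6) = 1850/4251.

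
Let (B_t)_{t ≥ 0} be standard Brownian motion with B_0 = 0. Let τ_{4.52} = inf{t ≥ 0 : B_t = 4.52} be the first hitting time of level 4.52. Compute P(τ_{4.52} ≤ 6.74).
P(τ_{4.52} ≤ 6.74) = 2(1 − Φ(4.52/√6.74)) = 2(1 − Φ(1.7410)) ≈ 0.0817

By the reflection principle for standard BM, P(τ_b ≤ t) = 2 · P(B_t ≥ b). Since B_t ~ N(0, t), P(B_t ≥ 4.52) = 1 − Φ(4.52/√t) = 1 − Φ(4.52/√6.74) = 1 − Φ(1.7410) ≈ 0.04084. Doubling: P(τ_{4.52} ≤ 6.74) ≈ 2 · 0.04084 = 0.08168 ≈ 0.0817.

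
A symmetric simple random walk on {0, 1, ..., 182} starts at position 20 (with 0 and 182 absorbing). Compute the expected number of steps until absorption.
E[τ | X_0 = 20] = 3240

Let v_k = E[τ | X_0 = k]. Boundary: v_0 = v_182 = 0. Recurrence: v_k = 1 + (v_{k-1} + v_{k+1})/2 for 1 ≤ k ≤ 181. The particular solution to v_k − (v_{k-1} + v_{k+1})/2 = 1 is v_k = −k^2. Adding homogeneous solution A + B k and matching boundaries gives v_k = k (182 − k). Substituting k = 20: v_20 = 20 · 162 = 3240.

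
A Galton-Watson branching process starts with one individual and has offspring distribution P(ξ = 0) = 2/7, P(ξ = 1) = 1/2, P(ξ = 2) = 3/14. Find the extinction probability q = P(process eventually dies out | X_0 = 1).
q = 1

Mean offspring μ = 0·2/7 + 1·1/2 + 2·3/14 = 13/14 ≤ 1. For μ ≤ 1 with offspring not concentrated at 1, the Galton-Watson process goes extinct almost surely, so q = 1.
(Algebraic check: The pgf is f(s) = 2/7 + 1/2·s + 3/14·s². The extinction probability q is the smallest fixed point of f in [0, 1]. Setting s = f(s):
  3/14·s² + (1/2 − 1)·s + 2/7 = 0
  3/14·s² − (2/7 + 3/14)·s + 2/7 = 0
which factors as (s − 1)·(3/14·s − 2/7) = 0, giving roots s = 1 and s = (2/7)/(3/14) = 4/3. Since 4/3 ≥ 1, the smallest root in [0, 1] is s = 1.)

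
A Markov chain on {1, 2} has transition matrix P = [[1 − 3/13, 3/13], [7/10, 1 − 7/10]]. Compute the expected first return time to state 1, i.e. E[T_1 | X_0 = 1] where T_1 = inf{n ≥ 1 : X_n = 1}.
E[T_1 | X_0 = 1] = 1/π_1 = 121/91

For an irreducible recurrent Markov chain with stationary distribution π, E[T_i | X_0 = i] = 1/π_i (Kac's formula). Here π_1 = (7/10)/(3/13 + 7/10) = (7/10)/(121/130) = 91/121, so E[T_1 | X_0 = 1] = 1/π_1 = (3/13 + 7/10)/(7/10) = (121/130)/(7/10) = 121/91.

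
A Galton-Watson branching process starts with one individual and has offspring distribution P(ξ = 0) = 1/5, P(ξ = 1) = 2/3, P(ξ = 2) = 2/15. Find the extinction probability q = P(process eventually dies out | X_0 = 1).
q = 1

Mean offspring μ = 0·1/5 + 1·2/3 + 2·2/15 = 14/15 ≤ 1. For μ ≤ 1 with offspring not concentrated at 1, the Galton-Watson process goes extinct almost surely, so q = 1.
(Algebraic check: The pgf is f(s) = 1/5 + 2/3·s + 2/15·s². The extinction probability q is the smallest fixed point of f in [0, 1]. Setting s = f(s):
  2/15·s² + (2/3 − 1)·s + 1/5 = 0
  2/15·s² − (1/5 + 2/15)·s + 1/5 = 0
which factors as (s − 1)·(2/15·s − 1/5) = 0, giving roots s = 1 and s = (1/5)/(2/15) = 3/2. Since 3/2 ≥ 1, the smallest root in [0, 1] is s = 1.)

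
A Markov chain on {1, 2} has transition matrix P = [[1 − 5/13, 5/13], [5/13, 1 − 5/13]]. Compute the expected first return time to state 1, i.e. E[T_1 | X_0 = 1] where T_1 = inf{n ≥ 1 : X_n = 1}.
E[T_1 | X_0 = 1] = 1/π_1 = 2

For an irreducible recurrent Markov chain with stationary distribution π, E[T_i | X_0 = i] = 1/π_i (Kac's formula). Here π_1 = (5/13)/(5/13 + 5/13) = (5/13)/(10/13) = 1/2, so E[T_1 | X_0 = 1] = 1/π_1 = (5/13 + 5/13)/(5/13) = (10/13)/(5/13) = 2.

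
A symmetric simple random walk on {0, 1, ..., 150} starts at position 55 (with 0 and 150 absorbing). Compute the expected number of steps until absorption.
E[τ | X_0 = 55] = 5225

Let v_k = E[τ | X_0 = k]. Boundary: v_0 = v_150 = 0. Recurrence: v_k = 1 + (v_{k-1} + v_{k+1})/2 for 1 ≤ k ≤ 149. The particular solution to v_k − (v_{k-1} + v_{k+1})/2 = 1 is v_k = −k^2. Adding homogeneous solution A + B k and matching boundaries gives v_k = k (150 − k). Substituting k = 55: v_55 = 55 · 95 = 5225.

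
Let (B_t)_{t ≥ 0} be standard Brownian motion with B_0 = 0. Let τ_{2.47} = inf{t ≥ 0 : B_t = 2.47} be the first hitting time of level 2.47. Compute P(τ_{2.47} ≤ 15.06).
P(τ_{2.47} ≤ 15.06) = 2(1 − Φ(2.47/√15.06)) = 2(1 − Φ(0.6365)) ≈ 0.5245

By the reflection principle for standard BM, P(τ_b ≤ t) = 2 · P(B_t ≥ b). Since B_t ~ N(0, t), P(B_t ≥ 2.47) = 1 − Φ(2.47/√t) = 1 − Φ(2.47/√15.06) = 1 − Φ(0.6365) ≈ 0.26223. Doubling: P(τ_{2.47} ≤ 15.06) ≈ 2 · 0.26223 = 0.52446 ≈ 0.5245.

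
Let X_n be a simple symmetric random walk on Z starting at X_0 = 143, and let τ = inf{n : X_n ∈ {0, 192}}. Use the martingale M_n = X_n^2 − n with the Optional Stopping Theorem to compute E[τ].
E[τ] = 7007

M_n = X_n^2 − n is a martingale (since E[X_{n+1}^2 | F_n] = X_n^2 + 1). By OST (τ has finite mean in a bounded region), E[M_τ] = E[M_0] = X_0^2 − 0 = 143^2 = 20449. Also E[M_τ] = E[X_τ^2] − E[τ]. The walk exits at 0 or 192, with P(hit 192 first) = 143/192, so E[X_τ^2] = 192^2 · 143/192 + 0 = 27456. Thus E[τ] = E[X_τ^2] − E[M_τ] = 27456 − 20449 = 7007 = 143(192 − 143) = 7007.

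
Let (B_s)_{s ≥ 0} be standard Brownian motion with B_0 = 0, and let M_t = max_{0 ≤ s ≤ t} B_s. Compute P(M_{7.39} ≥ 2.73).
P(M_{7.39} ≥ 2.73) = 2·P(B_{7.39} ≥ 2.73) = 2(1 − Φ(2.73/√7.39)) ≈ 0.3153

By the reflection principle for Brownian motion, P(M_t ≥ a) = 2 · P(B_t ≥ a) for a ≥ 0. Since B_t ~ N(0, t), P(B_t ≥ 2.73) = 1 − Φ(2.73/√t) = 1 − Φ(2.73/√7.39) = 1 − Φ(1.0042). So
  P(M_{7.39} ≥ 2.73) = 2(1 − Φ(1.0042)) ≈ 0.3153.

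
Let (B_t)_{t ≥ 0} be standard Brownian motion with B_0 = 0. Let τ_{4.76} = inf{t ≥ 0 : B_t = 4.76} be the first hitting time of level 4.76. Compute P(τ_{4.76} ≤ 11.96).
P(τ_{4.76} ≤ 11.96) = 2(1 − Φ(4.76/√11.96)) = 2(1 − Φ(1.3764)) ≈ 0.1687

By the reflection principle for standard BM, P(τ_b ≤ t) = 2 · P(B_t ≥ b). Since B_t ~ N(0, t), P(B_t ≥ 4.76) = 1 − Φ(4.76/√t) = 1 − Φ(4.76/√11.96) = 1 − Φ(1.3764) ≈ 0.08435. Doubling: P(τ_{4.76} ≤ 11.96) ≈ 2 · 0.08435 = 0.16870 ≈ 0.1687.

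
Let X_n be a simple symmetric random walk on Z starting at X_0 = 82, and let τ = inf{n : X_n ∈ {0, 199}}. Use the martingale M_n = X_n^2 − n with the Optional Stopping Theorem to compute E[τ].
E[τ] = 9594

M_n = X_n^2 − n is a martingale (since E[X_{n+1}^2 | F_n] = X_n^2 + 1). By OST (τ has finite mean in a bounded region), E[M_τ] = E[M_0] = X_0^2 − 0 = 82^2 = 6724. Also E[M_τ] = E[X_τ^2] − E[τ]. The walk exits at 0 or 199, with P(hit 199 first) = 82/199, so E[X_τ^2] = 199^2 · 82/199 + 0 = 16318. Thus E[τ] = E[X_τ^2] − E[M_τ] = 16318 − 6724 = 9594 = 82(199 − 82) = 9594.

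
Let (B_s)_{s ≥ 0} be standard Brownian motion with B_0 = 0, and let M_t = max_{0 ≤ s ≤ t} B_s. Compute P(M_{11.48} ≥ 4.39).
P(M_{11.48} ≥ 4.39) = 2·P(B_{11.48} ≥ 4.39) = 2(1 − Φ(4.39/√11.48)) ≈ 0.1951

By the reflection principle for Brownian motion, P(M_t ≥ a) = 2 · P(B_t ≥ a) for a ≥ 0. Since B_t ~ N(0, t), P(B_t ≥ 4.39) = 1 − Φ(4.39/√t) = 1 − Φ(4.39/√11.48) = 1 − Φ(1.2957). So
  P(M_{11.48} ≥ 4.39) = 2(1 − Φ(1.2957)) ≈ 0.1951.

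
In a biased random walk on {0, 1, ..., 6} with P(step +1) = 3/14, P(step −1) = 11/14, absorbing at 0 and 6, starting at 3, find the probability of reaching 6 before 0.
P(hit 6 before 0) = (1 − (11/3)^3) / (1 − (11/3)^6) = 27/1358

Let u_k denote P(reach 6 before 0 | start at k). Boundary: u_0 = 0, u_6 = 1. Recurrence: u_k = 3/14·u_{k+1} + 11/14·u_{k-1} for 1 ≤ k ≤ 5. Try u_k = A + B·r^k with r = q/p = (11/14)/(3/14) = 11/3. Substitution satisfies the recurrence; boundary conditions give:
  u_k = (1 − r^k) / (1 − r^N) = (1 − (11/3)^3) / (1 − (11/3)^6) = 27/1358.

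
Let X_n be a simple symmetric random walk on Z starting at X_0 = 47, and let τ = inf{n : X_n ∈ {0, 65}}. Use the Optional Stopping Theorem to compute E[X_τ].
E[X_τ] = 47

X_n is a martingale and τ is a bounded-mean stopping time (indeed τ is finite a.s. with bounded expectation since the walk is in a bounded region). By the OST, E[X_τ] = E[X_0] = 47. Equivalently: E[X_τ] = 65 · P(hit 65 first) + 0 · P(hit 0 first) = 65 · (47/65) = 47.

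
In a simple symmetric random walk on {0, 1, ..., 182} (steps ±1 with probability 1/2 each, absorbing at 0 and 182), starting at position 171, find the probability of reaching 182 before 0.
P(hit 182 before 0) = 171/182

Let u_k = P(hit 182 before 0 | start at k). Then u_0 = 0, u_182 = 1, and u_k = u_{k-1}/2 + u_{k+1}/2 for 1 ≤ k ≤ 181. This harmonic recurrence is solved by u_k = k/182, giving u_171 = 171/182.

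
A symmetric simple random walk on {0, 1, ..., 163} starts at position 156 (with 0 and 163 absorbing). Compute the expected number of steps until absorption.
E[τ | X_0 = 156] = 1092

Let v_k = E[τ | X_0 = k]. Boundary: v_0 = v_163 = 0. Recurrence: v_k = 1 + (v_{k-1} + v_{k+1})/2 for 1 ≤ k ≤ 162. The particular solution to v_k − (v_{k-1} + v_{k+1})/2 = 1 is v_k = −k^2. Adding homogeneous solution A + B k and matching boundaries gives v_k = k (163 − k). Substituting k = 156: v_156 = 156 · 7 = 1092.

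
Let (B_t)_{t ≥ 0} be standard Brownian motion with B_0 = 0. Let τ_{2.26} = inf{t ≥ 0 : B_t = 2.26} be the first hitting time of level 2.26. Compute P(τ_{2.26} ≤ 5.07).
P(τ_{2.26} ≤ 5.07) = 2(1 − Φ(2.26/√5.07)) = 2(1 − Φ(1.0037)) ≈ 0.3155

By the reflection principle for standard BM, P(τ_b ≤ t) = 2 · P(B_t ≥ b). Since B_t ~ N(0, t), P(B_t ≥ 2.26) = 1 − Φ(2.26/√t) = 1 − Φ(2.26/√5.07) = 1 − Φ(1.0037) ≈ 0.15776. Doubling: P(τ_{2.26} ≤ 5.07) ≈ 2 · 0.15776 = 0.31552 ≈ 0.3155.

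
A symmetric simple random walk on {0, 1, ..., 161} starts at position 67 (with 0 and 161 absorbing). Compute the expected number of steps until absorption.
E[τ | X_0 = 67] = 6298

Let v_k = E[τ | X_0 = k]. Boundary: v_0 = v_161 = 0. Recurrence: v_k = 1 + (v_{k-1} + v_{k+1})/2 for 1 ≤ k ≤ 160. The particular solution to v_k − (v_{k-1} + v_{k+1})/2 = 1 is v_k = −k^2. Adding homogeneous solution A + B k and matching boundaries gives v_k = k (161 − k). Substituting k = 67: v_67 = 67 · 94 = 6298.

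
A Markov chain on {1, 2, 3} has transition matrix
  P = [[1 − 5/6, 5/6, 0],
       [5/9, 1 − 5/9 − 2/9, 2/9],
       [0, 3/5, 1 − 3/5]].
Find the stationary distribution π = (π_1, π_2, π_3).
π = (18/55, 27/55, 2/11)

This is a birth-death chain on three states, which satisfies detailed balance: π_1 · P_{12} = π_2 · P_{21} and π_2 · P_{23} = π_3 · P_{32}.
From π_1 · 5/6 = π_2 · 5/9: π_2/π_1 = (5/6)/(5/9) = 3/2.
From π_2 · 2/9 = π_3 · 3/5: π_3/π_2 = (2/9)/(3/5) = 10/27.
Take π_1 proportional to 1; then unnormalized π = (1, 3/2, 5/9). Normalize by dividing by the sum 55/18:
  π = (18/55, 27/55, 2/11).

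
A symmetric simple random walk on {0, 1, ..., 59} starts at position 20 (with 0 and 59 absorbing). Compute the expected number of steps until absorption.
E[τ | X_0 = 20] = 780

Let v_k = E[τ | X_0 = k]. Boundary: v_0 = v_59 = 0. Recurrence: v_k = 1 + (v_{k-1} + v_{k+1})/2 for 1 ≤ k ≤ 58. The particular solution to v_k − (v_{k-1} + v_{k+1})/2 = 1 is v_k = −k^2. Adding homogeneous solution A + B k and matching boundaries gives v_k = k (59 − k). Substituting k = 20: v_20 = 20 · 39 = 780.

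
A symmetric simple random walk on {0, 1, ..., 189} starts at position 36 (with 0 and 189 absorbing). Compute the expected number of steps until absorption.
E[τ | X_0 = 36] = 5508

Let v_k = E[τ | X_0 = k]. Boundary: v_0 = v_189 = 0. Recurrence: v_k = 1 + (v_{k-1} + v_{k+1})/2 for 1 ≤ k ≤ 188. The particular solution to v_k − (v_{k-1} + v_{k+1})/2 = 1 is v_k = −k^2. Adding homogeneous solution A + B k and matching boundaries gives v_k = k (189 − k). Substituting k = 36: v_36 = 36 · 153 = 5508.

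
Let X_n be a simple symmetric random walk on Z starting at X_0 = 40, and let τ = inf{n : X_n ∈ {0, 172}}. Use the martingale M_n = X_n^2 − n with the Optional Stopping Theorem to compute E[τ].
E[τ] = 5280

M_n = X_n^2 − n is a martingale (since E[X_{n+1}^2 | F_n] = X_n^2 + 1). By OST (τ has finite mean in a bounded region), E[M_τ] = E[M_0] = X_0^2 − 0 = 40^2 = 1600. Also E[M_τ] = E[X_τ^2] − E[τ]. The walk exits at 0 or 172, with P(hit 172 first) = 40/172, so E[X_τ^2] = 172^2 · 40/172 + 0 = 6880. Thus E[τ] = E[X_τ^2] − E[M_τ] = 6880 − 1600 = 5280 = 40(172 − 40) = 5280.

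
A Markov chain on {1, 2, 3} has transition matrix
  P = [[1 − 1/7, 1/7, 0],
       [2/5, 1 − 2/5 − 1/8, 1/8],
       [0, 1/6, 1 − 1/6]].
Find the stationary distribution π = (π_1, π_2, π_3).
π = (8/13, 20/91, 15/91)

This is a birth-death chain on three states, which satisfies detailed balance: π_1 · P_{12} = π_2 · P_{21} and π_2 · P_{23} = π_3 · P_{32}.
From π_1 · 1/7 = π_2 · 2/5: π_2/π_1 = (1/7)/(2/5) = 5/14.
From π_2 · 1/8 = π_3 · 1/6: π_3/π_2 = (1/8)/(1/6) = 3/4.
Take π_1 proportional to 1; then unnormalized π = (1, 5/14, 15/56). Normalize by dividing by the sum 13/8:
  π = (8/13, 20/91, 15/91).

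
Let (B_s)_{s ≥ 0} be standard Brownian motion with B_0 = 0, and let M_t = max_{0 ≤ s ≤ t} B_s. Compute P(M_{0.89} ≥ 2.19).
P(M_{0.89} ≥ 2.19) = 2·P(B_{0.89} ≥ 2.19) = 2(1 − Φ(2.19/√0.89)) ≈ 0.0203

By the reflection principle for Brownian motion, P(M_t ≥ a) = 2 · P(B_t ≥ a) for a ≥ 0. Since B_t ~ N(0, t), P(B_t ≥ 2.19) = 1 − Φ(2.19/√t) = 1 − Φ(2.19/√0.89) = 1 − Φ(2.3214). So
  P(M_{0.89} ≥ 2.19) = 2(1 − Φ(2.3214)) ≈ 0.0203.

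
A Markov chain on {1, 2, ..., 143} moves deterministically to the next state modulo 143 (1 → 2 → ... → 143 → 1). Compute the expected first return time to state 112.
E[T_112 | X_0 = 112] = 143

The chain cycles deterministically, so starting at state 112 it returns in exactly 143 steps. Equivalently, the stationary distribution is uniform π_j = 1/143 for every state j, so by Kac's formula E[T_112] = 1/π_112 = 143.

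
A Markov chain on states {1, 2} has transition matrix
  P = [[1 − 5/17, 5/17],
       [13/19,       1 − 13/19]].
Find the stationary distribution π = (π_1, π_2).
π_1 = 221/316, π_2 = 95/316

Solve πP = π with π_1 + π_2 = 1. From πP = π: π_1 · (1 − 5/17) + π_2 · 13/19 = π_1 ⇒ π_2 · 13/19 = π_1 · 5/17 ⇒ π_2/π_1 = (5/17)/(13/19) = 95/221. Together with π_1 + π_2 = 1:
  π_1 = (13/19)/(5/17 + 13/19) = (13/19)/(316/323) = 221/316,
  π_2 = (5/17)/(5/17 + 13/19) = (5/17)/(316/323) = 95/316.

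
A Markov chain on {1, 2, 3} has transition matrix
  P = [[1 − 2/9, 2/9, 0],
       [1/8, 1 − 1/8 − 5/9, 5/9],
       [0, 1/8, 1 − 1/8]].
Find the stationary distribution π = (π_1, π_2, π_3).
π = (81/865, 144/865, 128/173)

This is a birth-death chain on three states, which satisfies detailed balance: π_1 · P_{12} = π_2 · P_{21} and π_2 · P_{23} = π_3 · P_{32}.
From π_1 · 2/9 = π_2 · 1/8: π_2/π_1 = (2/9)/(1/8) = 16/9.
From π_2 · 5/9 = π_3 · 1/8: π_3/π_2 = (5/9)/(1/8) = 40/9.
Take π_1 proportional to 1; then unnormalized π = (1, 16/9, 640/81). Normalize by dividing by the sum 865/81:
  π = (81/865, 144/865, 128/173).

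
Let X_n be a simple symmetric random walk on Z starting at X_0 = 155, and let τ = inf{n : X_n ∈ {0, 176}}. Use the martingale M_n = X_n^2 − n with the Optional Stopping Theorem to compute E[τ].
E[τ] = 3255

M_n = X_n^2 − n is a martingale (since E[X_{n+1}^2 | F_n] = X_n^2 + 1). By OST (τ has finite mean in a bounded region), E[M_τ] = E[M_0] = X_0^2 − 0 = 155^2 = 24025. Also E[M_τ] = E[X_τ^2] − E[τ]. The walk exits at 0 or 176, with P(hit 176 first) = 155/176, so E[X_τ^2] = 176^2 · 155/176 + 0 = 27280. Thus E[τ] = E[X_τ^2] − E[M_τ] = 27280 − 24025 = 3255 = 155(176 − 155) = 3255.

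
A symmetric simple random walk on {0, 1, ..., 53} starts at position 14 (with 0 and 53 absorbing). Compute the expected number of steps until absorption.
E[τ | X_0 = 14] = 546

Let v_k = E[τ | X_0 = k]. Boundary: v_0 = v_53 = 0. Recurrence: v_k = 1 + (v_{k-1} + v_{k+1})/2 for 1 ≤ k ≤ 52. The particular solution to v_k − (v_{k-1} + v_{k+1})/2 = 1 is v_k = −k^2. Adding homogeneous solution A + B k and matching boundaries gives v_k = k (53 − k). Substituting k = 14: v_14 = 14 · 39 = 546.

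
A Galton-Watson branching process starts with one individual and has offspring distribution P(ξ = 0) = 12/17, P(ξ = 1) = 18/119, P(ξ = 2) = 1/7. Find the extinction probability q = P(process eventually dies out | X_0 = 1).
q = 1

Mean offspring μ = 0·12/17 + 1·18/119 + 2·1/7 = 52/119 ≤ 1. For μ ≤ 1 with offspring not concentrated at 1, the Galton-Watson process goes extinct almost surely, so q = 1.
(Algebraic check: The pgf is f(s) = 12/17 + 18/119·s + 1/7·s². The extinction probability q is the smallest fixed point of f in [0, 1]. Setting s = f(s):
  1/7·s² + (18/119 − 1)·s + 12/17 = 0
  1/7·s² − (12/17 + 1/7)·s + 12/17 = 0
which factors as (s − 1)·(1/7·s − 12/17) = 0, giving roots s = 1 and s = (12/17)/(1/7) = 84/17. Since 84/17 ≥ 1, the smallest root in [0, 1] is s = 1.)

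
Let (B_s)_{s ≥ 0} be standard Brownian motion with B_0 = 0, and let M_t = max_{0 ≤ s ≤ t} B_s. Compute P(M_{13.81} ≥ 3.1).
P(M_{13.81} ≥ 3.1) = 2·P(B_{13.81} ≥ 3.1) = 2(1 − Φ(3.1/√13.81)) ≈ 0.4042

By the reflection principle for Brownian motion, P(M_t ≥ a) = 2 · P(B_t ≥ a) for a ≥ 0. Since B_t ~ N(0, t), P(B_t ≥ 3.1) = 1 − Φ(3.1/√t) = 1 − Φ(3.1/√13.81) = 1 − Φ(0.8342). So
  P(M_{13.81} ≥ 3.1) = 2(1 − Φ(0.8342)) ≈ 0.4042.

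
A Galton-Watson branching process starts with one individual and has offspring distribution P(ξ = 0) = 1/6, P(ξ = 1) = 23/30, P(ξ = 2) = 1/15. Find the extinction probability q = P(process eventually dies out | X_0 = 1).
q = 1

Mean offspring μ = 0·1/6 + 1·23/30 + 2·1/15 = 9/10 ≤ 1. For μ ≤ 1 with offspring not concentrated at 1, the Galton-Watson process goes extinct almost surely, so q = 1.
(Algebraic check: The pgf is f(s) = 1/6 + 23/30·s + 1/15·s². The extinction probability q is the smallest fixed point of f in [0, 1]. Setting s = f(s):
  1/15·s² + (23/30 − 1)·s + 1/6 = 0
  1/15·s² − (1/6 + 1/15)·s + 1/6 = 0
which factors as (s − 1)·(1/15·s − 1/6) = 0, giving roots s = 1 and s = (1/6)/(1/15) = 5/2. Since 5/2 ≥ 1, the smallest root in [0, 1] is s = 1.)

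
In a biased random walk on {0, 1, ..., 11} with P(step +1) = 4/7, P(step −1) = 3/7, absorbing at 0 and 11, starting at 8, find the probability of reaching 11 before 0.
P(hit 11 before 0) = (1 − (3/4)^8) / (1 − (3/4)^11) = 3774400/4017157

Let u_k denote P(reach 11 before 0 | start at k). Boundary: u_0 = 0, u_11 = 1. Recurrence: u_k = 4/7·u_{k+1} + 3/7·u_{k-1} for 1 ≤ k ≤ 10. Try u_k = A + B·r^k with r = q/p = (3/7)/(4/7) = 3/4. Substitution satisfies the recurrence; boundary conditions give:
  u_k = (1 − r^k) / (1 − r^N) = (1 − (3/4)^8) / (1 − (3/4)^11) = 3774400/4017157.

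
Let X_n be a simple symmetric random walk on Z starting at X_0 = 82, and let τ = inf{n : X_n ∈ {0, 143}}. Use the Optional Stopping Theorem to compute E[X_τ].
E[X_τ] = 82

X_n is a martingale and τ is a bounded-mean stopping time (indeed τ is finite a.s. with bounded expectation since the walk is in a bounded region). By the OST, E[X_τ] = E[X_0] = 82. Equivalently: E[X_τ] = 143 · P(hit 143 first) + 0 · P(hit 0 first) = 143 · (82/143) = 82.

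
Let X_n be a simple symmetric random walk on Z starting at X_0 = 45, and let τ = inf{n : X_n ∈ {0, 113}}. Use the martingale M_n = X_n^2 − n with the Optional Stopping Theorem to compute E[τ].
E[τ] = 3060

M_n = X_n^2 − n is a martingale (since E[X_{n+1}^2 | F_n] = X_n^2 + 1). By OST (τ has finite mean in a bounded region), E[M_τ] = E[M_0] = X_0^2 − 0 = 45^2 = 2025. Also E[M_τ] = E[X_τ^2] − E[τ]. The walk exits at 0 or 113, with P(hit 113 first) = 45/113, so E[X_τ^2] = 113^2 · 45/113 + 0 = 5085. Thus E[τ] = E[X_τ^2] − E[M_τ] = 5085 − 2025 = 3060 = 45(113 − 45) = 3060.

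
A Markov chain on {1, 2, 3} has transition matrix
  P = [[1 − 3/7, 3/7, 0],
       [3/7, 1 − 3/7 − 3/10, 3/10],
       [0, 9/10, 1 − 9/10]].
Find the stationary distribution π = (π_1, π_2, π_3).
π = (3/7, 3/7, 1/7)

This is a birth-death chain on three states, which satisfies detailed balance: π_1 · P_{12} = π_2 · P_{21} and π_2 · P_{23} = π_3 · P_{32}.
From π_1 · 3/7 = π_2 · 3/7: π_2/π_1 = (3/7)/(3/7) = 1.
From π_2 · 3/10 = π_3 · 9/10: π_3/π_2 = (3/10)/(9/10) = 1/3.
Take π_1 proportional to 1; then unnormalized π = (1, 1, 1/3). Normalize by dividing by the sum 7/3:
  π = (3/7, 3/7, 1/7).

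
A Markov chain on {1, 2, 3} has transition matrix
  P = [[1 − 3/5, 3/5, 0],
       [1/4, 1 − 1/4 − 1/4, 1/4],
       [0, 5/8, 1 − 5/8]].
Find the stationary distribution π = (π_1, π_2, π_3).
π = (25/109, 60/109, 24/109)

This is a birth-death chain on three states, which satisfies detailed balance: π_1 · P_{12} = π_2 · P_{21} and π_2 · P_{23} = π_3 · P_{32}.
From π_1 · 3/5 = π_2 · 1/4: π_2/π_1 = (3/5)/(1/4) = 12/5.
From π_2 · 1/4 = π_3 · 5/8: π_3/π_2 = (1/4)/(5/8) = 2/5.
Take π_1 proportional to 1; then unnormalized π = (1, 12/5, 24/25). Normalize by dividing by the sum 109/25:
  π = (25/109, 60/109, 24/109).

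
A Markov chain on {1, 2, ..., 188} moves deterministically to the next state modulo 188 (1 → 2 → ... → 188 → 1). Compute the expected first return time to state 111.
E[T_111 | X_0 = 111] = 188

The chain cycles deterministically, so starting at state 111 it returns in exactly 188 steps. Equivalently, the stationary distribution is uniform π_j = 1/188 for every state j, so by Kac's formula E[T_111] = 1/π_111 = 188.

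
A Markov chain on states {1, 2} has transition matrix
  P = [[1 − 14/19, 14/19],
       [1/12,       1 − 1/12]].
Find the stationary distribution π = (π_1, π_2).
π_1 = 19/187, π_2 = 168/187

Solve πP = π with π_1 + π_2 = 1. From πP = π: π_1 · (1 − 14/19) + π_2 · 1/12 = π_1 ⇒ π_2 · 1/12 = π_1 · 14/19 ⇒ π_2/π_1 = (14/19)/(1/12) = 168/19. Together with π_1 + π_2 = 1:
  π_1 = (1/12)/(14/19 + 1/12) = (1/12)/(187/228) = 19/187,
  π_2 = (14/19)/(14/19 + 1/12) = (14/19)/(187/228) = 168/187.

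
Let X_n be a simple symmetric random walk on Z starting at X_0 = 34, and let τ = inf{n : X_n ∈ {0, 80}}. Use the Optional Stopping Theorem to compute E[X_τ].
E[X_τ] = 34

X_n is a martingale and τ is a bounded-mean stopping time (indeed τ is finite a.s. with bounded expectation since the walk is in a bounded region). By the OST, E[X_τ] = E[X_0] = 34. Equivalently: E[X_τ] = 80 · P(hit 80 first) + 0 · P(hit 0 first) = 80 · (34/80) = 34.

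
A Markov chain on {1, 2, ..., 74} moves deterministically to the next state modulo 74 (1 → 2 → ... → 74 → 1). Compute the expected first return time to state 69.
E[T_69 | X_0 = 69] = 74

The chain cycles deterministically, so starting at state 69 it returns in exactly 74 steps. Equivalently, the stationary distribution is uniform π_j = 1/74 for every state j, so by Kac's formula E[T_69] = 1/π_69 = 74.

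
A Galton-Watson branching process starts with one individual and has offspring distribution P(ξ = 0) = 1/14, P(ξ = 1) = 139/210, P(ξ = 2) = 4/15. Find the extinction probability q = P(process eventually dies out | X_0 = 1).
q = 15/56

The pgf is f(s) = 1/14 + 139/210·s + 4/15·s². The extinction probability q is the smallest fixed point of f in [0, 1]. Setting s = f(s):
  4/15·s² + (139/210 − 1)·s + 1/14 = 0
  4/15·s² − (1/14 + 4/15)·s + 1/14 = 0
which factors as (s − 1)·(4/15·s − 1/14) = 0, giving roots s = 1 and s = (1/14)/(4/15) = 15/56.
Mean offspring μ = 139/210 + 2·4/15 = 251/210 > 1 (supercritical), so q < 1. The extinction probability is the smaller root: q = (1/14)/(4/15) = 15/56.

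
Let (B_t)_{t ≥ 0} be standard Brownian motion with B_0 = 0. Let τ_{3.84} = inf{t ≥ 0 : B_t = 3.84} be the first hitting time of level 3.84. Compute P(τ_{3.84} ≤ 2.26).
P(τ_{3.84} ≤ 2.26) = 2(1 − Φ(3.84/√2.26)) = 2(1 − Φ(2.5543)) ≈ 0.0106

By the reflection principle for standard BM, P(τ_b ≤ t) = 2 · P(B_t ≥ b). Since B_t ~ N(0, t), P(B_t ≥ 3.84) = 1 − Φ(3.84/√t) = 1 − Φ(3.84/√2.26) = 1 − Φ(2.5543) ≈ 0.00532. Doubling: P(τ_{3.84} ≤ 2.26) ≈ 2 · 0.00532 = 0.01064 ≈ 0.0106.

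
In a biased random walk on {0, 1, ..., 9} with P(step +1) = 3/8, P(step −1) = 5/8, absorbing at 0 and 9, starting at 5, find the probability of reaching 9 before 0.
P(hit 9 before 0) = (1 − (5/3)^5) / (1 − (5/3)^9) = 116721/966721

Let u_k denote P(reach 9 before 0 | start at k). Boundary: u_0 = 0, u_9 = 1. Recurrence: u_k = 3/8·u_{k+1} + 5/8·u_{k-1} for 1 ≤ k ≤ 8. Try u_k = A + B·r^k with r = q/p = (5/8)/(3/8) = 5/3. Substitution satisfies the recurrence; boundary conditions give:
  u_k = (1 − r^k) / (1 − r^N) = (1 − (5/3)^5) / (1 − (5/3)^9) = 116721/966721.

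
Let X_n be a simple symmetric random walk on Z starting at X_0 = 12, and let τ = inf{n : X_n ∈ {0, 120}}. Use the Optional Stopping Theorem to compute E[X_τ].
E[X_τ] = 12

X_n is a martingale and τ is a bounded-mean stopping time (indeed τ is finite a.s. with bounded expectation since the walk is in a bounded region). By the OST, E[X_τ] = E[X_0] = 12. Equivalently: E[X_τ] = 120 · P(hit 120 first) + 0 · P(hit 0 first) = 120 · (12/120) = 12.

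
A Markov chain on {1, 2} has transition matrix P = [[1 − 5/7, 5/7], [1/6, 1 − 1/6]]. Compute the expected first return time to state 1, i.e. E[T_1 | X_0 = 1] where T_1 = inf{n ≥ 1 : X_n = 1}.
E[T_1 | X_0 = 1] = 1/π_1 = 37/7

For an irreducible recurrent Markov chain with stationary distribution π, E[T_i | X_0 = i] = 1/π_i (Kac's formula). Here π_1 = (1/6)/(5/7 + 1/6) = (1/6)/(37/42) = 7/37, so E[T_1 | X_0 = 1] = 1/π_1 = (5/7 + 1/6)/(1/6) = (37/42)/(1/6) = 37/7.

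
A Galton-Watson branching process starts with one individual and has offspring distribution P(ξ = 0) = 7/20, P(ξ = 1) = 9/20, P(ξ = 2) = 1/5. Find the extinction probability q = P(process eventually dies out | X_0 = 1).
q = 1

Mean offspring μ = 0·7/20 + 1·9/20 + 2·1/5 = 17/20 ≤ 1. For μ ≤ 1 with offspring not concentrated at 1, the Galton-Watson process goes extinct almost surely, so q = 1.
(Algebraic check: The pgf is f(s) = 7/20 + 9/20·s + 1/5·s². The extinction probability q is the smallest fixed point of f in [0, 1]. Setting s = f(s):
  1/5·s² + (9/20 − 1)·s + 7/20 = 0
  1/5·s² − (7/20 + 1/5)·s + 7/20 = 0
which factors as (s − 1)·(1/5·s − 7/20) = 0, giving roots s = 1 and s = (7/20)/(1/5) = 7/4. Since 7/4 ≥ 1, the smallest root in [0, 1] is s = 1.)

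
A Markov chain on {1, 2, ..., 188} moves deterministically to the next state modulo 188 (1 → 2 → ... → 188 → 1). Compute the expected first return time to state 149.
E[T_149 | X_0 = 149] = 188

The chain cycles deterministically, so starting at state 149 it returns in exactly 188 steps. Equivalently, the stationary distribution is uniform π_j = 1/188 for every state j, so by Kac's formula E[T_149] = 1/π_149 = 188.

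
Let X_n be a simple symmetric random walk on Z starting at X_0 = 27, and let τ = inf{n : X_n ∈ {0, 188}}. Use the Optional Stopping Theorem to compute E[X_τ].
E[X_τ] = 27

X_n is a martingale and τ is a bounded-mean stopping time (indeed τ is finite a.s. with bounded expectation since the walk is in a bounded region). By the OST, E[X_τ] = E[X_0] = 27. Equivalently: E[X_τ] = 188 · P(hit 188 first) + 0 · P(hit 0 first) = 188 · (27/188) = 27.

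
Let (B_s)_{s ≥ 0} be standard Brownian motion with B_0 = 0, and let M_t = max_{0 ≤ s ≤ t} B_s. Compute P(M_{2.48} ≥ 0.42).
P(M_{2.48} ≥ 0.42) = 2·P(B_{2.48} ≥ 0.42) = 2(1 − Φ(0.42/√2.48)) ≈ 0.7897

By the reflection principle for Brownian motion, P(M_t ≥ a) = 2 · P(B_t ≥ a) for a ≥ 0. Since B_t ~ N(0, t), P(B_t ≥ 0.42) = 1 − Φ(0.42/√t) = 1 − Φ(0.42/√2.48) = 1 − Φ(0.2667). So
  P(M_{2.48} ≥ 0.42) = 2(1 − Φ(0.2667)) ≈ 0.7897.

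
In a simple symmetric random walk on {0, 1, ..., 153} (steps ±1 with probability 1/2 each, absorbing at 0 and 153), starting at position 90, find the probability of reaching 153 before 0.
P(hit 153 before 0) = 90/153 = 10/17

Let u_k = P(hit 153 before 0 | start at k). Then u_0 = 0, u_153 = 1, and u_k = u_{k-1}/2 + u_{k+1}/2 for 1 ≤ k ≤ 152. This harmonic recurrence is solved by u_k = k/153, giving u_90 = 90/153 = 10/17.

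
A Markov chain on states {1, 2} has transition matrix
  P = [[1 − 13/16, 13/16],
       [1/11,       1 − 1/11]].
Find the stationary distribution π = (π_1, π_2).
π_1 = 16/159, π_2 = 143/159

Solve πP = π with π_1 + π_2 = 1. From πP = π: π_1 · (1 − 13/16) + π_2 · 1/11 = π_1 ⇒ π_2 · 1/11 = π_1 · 13/16 ⇒ π_2/π_1 = (13/16)/(1/11) = 143/16. Together with π_1 + π_2 = 1:
  π_1 = (1/11)/(13/16 + 1/11) = (1/11)/(159/176) = 16/159,
  π_2 = (13/16)/(13/16 + 1/11) = (13/16)/(159/176) = 143/159.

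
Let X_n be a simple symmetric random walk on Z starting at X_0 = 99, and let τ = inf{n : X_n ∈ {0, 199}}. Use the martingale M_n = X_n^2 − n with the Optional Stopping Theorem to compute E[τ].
E[τ] = 9900

M_n = X_n^2 − n is a martingale (since E[X_{n+1}^2 | F_n] = X_n^2 + 1). By OST (τ has finite mean in a bounded region), E[M_τ] = E[M_0] = X_0^2 − 0 = 99^2 = 9801. Also E[M_τ] = E[X_τ^2] − E[τ]. The walk exits at 0 or 199, with P(hit 199 first) = 99/199, so E[X_τ^2] = 199^2 · 99/199 + 0 = 19701. Thus E[τ] = E[X_τ^2] − E[M_τ] = 19701 − 9801 = 9900 = 99(199 − 99) = 9900.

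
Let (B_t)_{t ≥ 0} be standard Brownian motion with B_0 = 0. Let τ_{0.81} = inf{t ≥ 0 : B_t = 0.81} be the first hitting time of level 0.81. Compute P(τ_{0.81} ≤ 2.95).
P(τ_{0.81} ≤ 2.95) = 2(1 − Φ(0.81/√2.95)) = 2(1 − Φ(0.4716)) ≈ 0.6372

By the reflection principle for standard BM, P(τ_b ≤ t) = 2 · P(B_t ≥ b). Since B_t ~ N(0, t), P(B_t ≥ 0.81) = 1 − Φ(0.81/√t) = 1 − Φ(0.81/√2.95) = 1 − Φ(0.4716) ≈ 0.31861. Doubling: P(τ_{0.81} ≤ 2.95) ≈ 2 · 0.31861 = 0.63722 ≈ 0.6372.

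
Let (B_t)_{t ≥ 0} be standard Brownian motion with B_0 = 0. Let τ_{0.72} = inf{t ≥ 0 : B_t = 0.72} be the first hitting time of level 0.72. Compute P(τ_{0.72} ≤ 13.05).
P(τ_{0.72} ≤ 13.05) = 2(1 − Φ(0.72/√13.05)) = 2(1 − Φ(0.1993)) ≈ 0.8420

By the reflection principle for standard BM, P(τ_b ≤ t) = 2 · P(B_t ≥ b). Since B_t ~ N(0, t), P(B_t ≥ 0.72) = 1 − Φ(0.72/√t) = 1 − Φ(0.72/√13.05) = 1 − Φ(0.1993) ≈ 0.42101. Doubling: P(τ_{0.72} ≤ 13.05) ≈ 2 · 0.42101 = 0.84202 ≈ 0.8420.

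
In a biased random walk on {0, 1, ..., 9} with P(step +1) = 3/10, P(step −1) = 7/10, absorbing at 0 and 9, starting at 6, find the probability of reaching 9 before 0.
P(hit 9 before 0) = (1 − (7/3)^6) / (1 − (7/3)^9) = 9990/127639

Let u_k denote P(reach 9 before 0 | start at k). Boundary: u_0 = 0, u_9 = 1. Recurrence: u_k = 3/10·u_{k+1} + 7/10·u_{k-1} for 1 ≤ k ≤ 8. Try u_k = A + B·r^k with r = q/p = (7/10)/(3/10) = 7/3. Substitution satisfies the recurrence; boundary conditions give:
  u_k = (1 − r^k) / (1 − r^N) = (1 − (7/3)^6) / (1 − (7/3)^9) = 9990/127639.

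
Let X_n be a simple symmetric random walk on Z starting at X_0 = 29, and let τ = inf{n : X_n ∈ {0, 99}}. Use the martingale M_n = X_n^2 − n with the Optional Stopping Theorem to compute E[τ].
E[τ] = 2030

M_n = X_n^2 − n is a martingale (since E[X_{n+1}^2 | F_n] = X_n^2 + 1). By OST (τ has finite mean in a bounded region), E[M_τ] = E[M_0] = X_0^2 − 0 = 29^2 = 841. Also E[M_τ] = E[X_τ^2] − E[τ]. The walk exits at 0 or 99, with P(hit 99 first) = 29/99, so E[X_τ^2] = 99^2 · 29/99 + 0 = 2871. Thus E[τ] = E[X_τ^2] − E[M_τ] = 2871 − 841 = 2030 = 29(99 − 29) = 2030.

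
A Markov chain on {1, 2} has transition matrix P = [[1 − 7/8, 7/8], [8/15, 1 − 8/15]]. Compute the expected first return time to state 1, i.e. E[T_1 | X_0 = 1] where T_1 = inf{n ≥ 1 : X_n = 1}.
E[T_1 | X_0 = 1] = 1/π_1 = 169/64

For an irreducible recurrent Markov chain with stationary distribution π, E[T_i | X_0 = i] = 1/π_i (Kac's formula). Here π_1 = (8/15)/(7/8 + 8/15) = (8/15)/(169/120) = 64/169, so E[T_1 | X_0 = 1] = 1/π_1 = (7/8 + 8/15)/(8/15) = (169/120)/(8/15) = 169/64.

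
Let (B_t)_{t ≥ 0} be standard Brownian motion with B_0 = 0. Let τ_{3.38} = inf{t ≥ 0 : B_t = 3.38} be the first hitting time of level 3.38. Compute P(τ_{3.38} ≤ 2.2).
P(τ_{3.38} ≤ 2.2) = 2(1 − Φ(3.38/√2.2)) = 2(1 − Φ(2.2788)) ≈ 0.0227

By the reflection principle for standard BM, P(τ_b ≤ t) = 2 · P(B_t ≥ b). Since B_t ~ N(0, t), P(B_t ≥ 3.38) = 1 − Φ(3.38/√t) = 1 − Φ(3.38/√2.2) = 1 − Φ(2.2788) ≈ 0.01134. Doubling: P(τ_{3.38} ≤ 2.2) ≈ 2 · 0.01134 = 0.02268 ≈ 0.0227.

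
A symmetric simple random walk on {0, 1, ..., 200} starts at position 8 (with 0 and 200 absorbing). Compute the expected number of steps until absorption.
E[τ | X_0 = 8] = 1536

Let v_k = E[τ | X_0 = k]. Boundary: v_0 = v_200 = 0. Recurrence: v_k = 1 + (v_{k-1} + v_{k+1})/2 for 1 ≤ k ≤ 199. The particular solution to v_k − (v_{k-1} + v_{k+1})/2 = 1 is v_k = −k^2. Adding homogeneous solution A + B k and matching boundaries gives v_k = k (200 − k). Substituting k = 8: v_8 = 8 · 192 = 1536.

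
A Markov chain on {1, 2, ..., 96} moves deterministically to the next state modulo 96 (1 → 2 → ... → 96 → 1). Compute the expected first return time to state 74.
E[T_74 | X_0 = 74] = 96

The chain cycles deterministically, so starting at state 74 it returns in exactly 96 steps. Equivalently, the stationary distribution is uniform π_j = 1/96 for every state j, so by Kac's formula E[T_74] = 1/π_74 = 96.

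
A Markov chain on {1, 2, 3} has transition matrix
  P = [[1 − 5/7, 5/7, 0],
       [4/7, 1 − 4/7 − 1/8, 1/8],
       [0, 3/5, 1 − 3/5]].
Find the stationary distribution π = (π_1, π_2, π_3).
π = (96/241, 120/241, 25/241)

This is a birth-death chain on three states, which satisfies detailed balance: π_1 · P_{12} = π_2 · P_{21} and π_2 · P_{23} = π_3 · P_{32}.
From π_1 · 5/7 = π_2 · 4/7: π_2/π_1 = (5/7)/(4/7) = 5/4.
From π_2 · 1/8 = π_3 · 3/5: π_3/π_2 = (1/8)/(3/5) = 5/24.
Take π_1 proportional to 1; then unnormalized π = (1, 5/4, 25/96). Normalize by dividing by the sum 241/96:
  π = (96/241, 120/241, 25/241).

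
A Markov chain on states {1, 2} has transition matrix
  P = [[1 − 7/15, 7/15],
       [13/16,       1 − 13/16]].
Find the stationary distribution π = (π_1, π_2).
π_1 = 195/307, π_2 = 112/307

Solve πP = π with π_1 + π_2 = 1. From πP = π: π_1 · (1 − 7/15) + π_2 · 13/16 = π_1 ⇒ π_2 · 13/16 = π_1 · 7/15 ⇒ π_2/π_1 = (7/15)/(13/16) = 112/195. Together with π_1 + π_2 = 1:
  π_1 = (13/16)/(7/15 + 13/16) = (13/16)/(307/240) = 195/307,
  π_2 = (7/15)/(7/15 + 13/16) = (7/15)/(307/240) = 112/307.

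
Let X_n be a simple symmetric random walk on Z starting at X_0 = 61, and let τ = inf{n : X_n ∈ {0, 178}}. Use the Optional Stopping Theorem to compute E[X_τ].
E[X_τ] = 61

X_n is a martingale and τ is a bounded-mean stopping time (indeed τ is finite a.s. with bounded expectation since the walk is in a bounded region). By the OST, E[X_τ] = E[X_0] = 61. Equivalently: E[X_τ] = 178 · P(hit 178 first) + 0 · P(hit 0 first) = 178 · (61/178) = 61.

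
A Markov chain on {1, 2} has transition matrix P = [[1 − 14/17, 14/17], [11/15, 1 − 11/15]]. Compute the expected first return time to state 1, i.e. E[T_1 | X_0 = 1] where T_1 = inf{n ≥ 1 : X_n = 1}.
E[T_1 | X_0 = 1] = 1/π_1 = 397/187

For an irreducible recurrent Markov chain with stationary distribution π, E[T_i | X_0 = i] = 1/π_i (Kac's formula). Here π_1 = (11/15)/(14/17 + 11/15) = (11/15)/(397/255) = 187/397, so E[T_1 | X_0 = 1] = 1/π_1 = (14/17 + 11/15)/(11/15) = (397/255)/(11/15) = 397/187.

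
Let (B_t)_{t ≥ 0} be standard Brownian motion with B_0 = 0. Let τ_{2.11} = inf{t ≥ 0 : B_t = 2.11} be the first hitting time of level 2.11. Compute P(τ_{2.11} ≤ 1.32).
P(τ_{2.11} ≤ 1.32) = 2(1 − Φ(2.11/√1.32)) = 2(1 − Φ(1.8365)) ≈ 0.0663

By the reflection principle for standard BM, P(τ_b ≤ t) = 2 · P(B_t ≥ b). Since B_t ~ N(0, t), P(B_t ≥ 2.11) = 1 − Φ(2.11/√t) = 1 − Φ(2.11/√1.32) = 1 − Φ(1.8365) ≈ 0.03314. Doubling: P(τ_{2.11} ≤ 1.32) ≈ 2 · 0.03314 = 0.06628 ≈ 0.0663.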